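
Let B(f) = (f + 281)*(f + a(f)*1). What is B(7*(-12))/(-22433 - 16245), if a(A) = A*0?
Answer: 8274/19339 ≈ 0.42784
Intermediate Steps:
a(A) = 0
B(f) = f*(281 + f) (B(f) = (f + 281)*(f + 0*1) = (281 + f)*(f + 0) = (281 + f)*f = f*(281 + f))
B(7*(-12))/(-22433 - 16245) = ((7*(-12))*(281 + 7*(-12)))/(-22433 - 16245) = -84*(281 - 84)/(-38678) = -84*197*(-1/38678) = -16548*(-1/38678) = 8274/19339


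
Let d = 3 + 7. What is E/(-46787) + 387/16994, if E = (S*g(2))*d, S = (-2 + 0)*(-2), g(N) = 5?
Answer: 14707769/795098278 ≈ 0.018498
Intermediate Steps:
S = 4 (S = -2*(-2) = 4)
d = 10
E = 200 (E = (4*5)*10 = 20*10 = 200)
E/(-46787) + 387/16994 = 200/(-46787) + 387/16994 = 200*(-1/46787) + 387*(1/16994) = -200/46787 + 387/16994 = 14707769/795098278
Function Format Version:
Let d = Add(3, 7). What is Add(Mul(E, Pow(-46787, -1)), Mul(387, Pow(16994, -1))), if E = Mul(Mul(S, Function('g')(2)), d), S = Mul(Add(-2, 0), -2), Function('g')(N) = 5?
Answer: Rational(14707769, 795098278) ≈ 0.018498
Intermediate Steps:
S = 4 (S = Mul(-2, -2) = 4)
d = 10
E = 200 (E = Mul(Mul(4, 5), 10) = Mul(20, 10) = 200)
Add(Mul(E, Pow(-46787, -1)), Mul(387, Pow(16994, -1))) = Add(Mul(200, Pow(-46787, -1)), Mul(387, Pow(16994, -1))) = Add(Mul(200, Rational(-1, 46787)), Mul(387, Rational(1, 16994))) = Add(Rational(-200, 46787), Rational(387, 16994)) = Rational(14707769, 795098278)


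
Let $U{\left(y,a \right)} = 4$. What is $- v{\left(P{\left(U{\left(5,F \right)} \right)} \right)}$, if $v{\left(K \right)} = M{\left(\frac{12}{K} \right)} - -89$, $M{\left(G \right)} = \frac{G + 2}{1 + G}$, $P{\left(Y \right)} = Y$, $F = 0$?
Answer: $- \frac{361}{4} \approx -90.25$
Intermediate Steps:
$M{\left(G \right)} = \frac{2 + G}{1 + G}$
$v{\left(K \right)} = 89 + \frac{2 + \frac{12}{K}}{1 + \frac{12}{K}}$ ($v{\left(K \right)} = \frac{2 + \frac{12}{K}}{1 + \frac{12}{K}} - -89 = \frac{2 + \frac{12}{K}}{1 + \frac{12}{K}} + 89 = 89 + \frac{2 + \frac{12}{K}}{1 + \frac{12}{K}}$)
$- v{\left(P{\left(U{\left(5,F \right)} \right)} \right)} = - \frac{1080 + 91 \cdot 4}{12 + 4} = - \frac{1080 + 364}{16} = - \frac{1444}{16} = \left(-1\right) \frac{361}{4} = - \frac{361}{4}$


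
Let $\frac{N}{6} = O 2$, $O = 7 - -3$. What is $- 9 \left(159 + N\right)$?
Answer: $-2511$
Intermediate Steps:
$O = 10$ ($O = 7 + 3 = 10$)
$N = 120$ ($N = 6 \cdot 10 \cdot 2 = 6 \cdot 20 = 120$)
$- 9 \left(159 + N\right) = - 9 \left(159 + 120\right) = \left(-9\right) 279 = -2511$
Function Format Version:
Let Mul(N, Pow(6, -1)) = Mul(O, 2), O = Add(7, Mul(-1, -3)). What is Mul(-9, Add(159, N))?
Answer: -2511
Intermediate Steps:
O = 10 (O = Add(7, 3) = 10)
N = 120 (N = Mul(6, Mul(10, 2)) = Mul(6, 20) = 120)
Mul(-9, Add(159, N)) = Mul(-9, Add(159, 120)) = Mul(-9, 279) = -2511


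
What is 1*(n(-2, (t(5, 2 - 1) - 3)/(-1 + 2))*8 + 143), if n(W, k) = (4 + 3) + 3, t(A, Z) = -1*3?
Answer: 223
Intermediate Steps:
t(A, Z) = -3
n(W, k) = 10 (n(W, k) = 7 + 3 = 10)
1*(n(-2, (t(5, 2 - 1) - 3)/(-1 + 2))*8 + 143) = 1*(10*8 + 143) = 1*(80 + 143) = 1*223 = 223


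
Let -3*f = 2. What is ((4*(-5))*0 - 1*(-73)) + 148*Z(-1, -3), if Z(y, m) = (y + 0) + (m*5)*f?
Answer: 1405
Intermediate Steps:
f = -⅔ (f = -⅓*2 = -⅔ ≈ -0.66667)
Z(y, m) = y - 10*m/3 (Z(y, m) = (y + 0) + (m*5)*(-⅔) = y + (5*m)*(-⅔) = y - 10*m/3)
((4*(-5))*0 - 1*(-73)) + 148*Z(-1, -3) = ((4*(-5))*0 - 1*(-73)) + 148*(-1 - 10/3*(-3)) = (-20*0 + 73) + 148*(-1 + 10) = (0 + 73) + 148*9 = 73 + 1332 = 1405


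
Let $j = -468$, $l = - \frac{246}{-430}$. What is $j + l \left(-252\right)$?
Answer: $- \frac{131616}{215} \approx -612.17$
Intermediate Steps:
$l = \frac{123}{215}$ ($l = \left(-246\right) \left(- \frac{1}{430}\right) = \frac{123}{215} \approx 0.57209$)
$j + l \left(-252\right) = -468 + \frac{123}{215} \left(-252\right) = -468 - \frac{30996}{215} = - \frac{131616}{215}$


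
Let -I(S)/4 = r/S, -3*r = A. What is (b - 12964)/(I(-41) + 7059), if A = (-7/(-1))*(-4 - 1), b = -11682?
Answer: -3031458/868397 ≈ -3.4909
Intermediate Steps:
A = -35 (A = -7*(-1)*(-5) = 7*(-5) = -35)
r = 35/3 (r = -⅓*(-35) = 35/3 ≈ 11.667)
I(S) = -140/(3*S)
(b - 12964)/(I(-41) + 7059) = (-11682 - 12964)/(-140/3/(-41) + 7059) = -24646/(-140/3*(-1/41) + 7059) = -24646/(140/123 + 7059) = -24646/868397/123 = -24646*123/868397 = -3031458/868397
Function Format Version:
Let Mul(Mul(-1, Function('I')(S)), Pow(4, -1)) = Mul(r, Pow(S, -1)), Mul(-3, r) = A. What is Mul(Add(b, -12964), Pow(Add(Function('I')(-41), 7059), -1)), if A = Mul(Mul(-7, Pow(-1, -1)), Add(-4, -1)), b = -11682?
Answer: Rational(-3031458, 868397) ≈ -3.4909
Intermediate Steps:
A = -35 (A = Mul(Mul(-7, -1), -5) = Mul(7, -5) = -35)
r = Rational(35, 3) (r = Mul(Rational(-1, 3), -35) = Rational(35, 3) ≈ 11.667)
Function('I')(S) = Mul(Rational(-140, 3), Pow(S, -1)) (Function('I')(S) = Mul(-4, Mul(Rational(35, 3), Pow(S, -1))) = Mul(Rational(-140, 3), Pow(S, -1)))
Mul(Add(b, -12964), Pow(Add(Function('I')(-41), 7059), -1)) = Mul(Add(-11682, -12964), Pow(Add(Mul(Rational(-140, 3), Pow(-41, -1)), 7059), -1)) = Mul(-24646, Pow(Add(Mul(Rational(-140, 3), Rational(-1, 41)), 7059), -1)) = Mul(-24646, Pow(Add(Rational(140, 123), 7059), -1)) = Mul(-24646, Pow(Rational(868397, 123), -1)) = Mul(-24646, Rational(123, 868397)) = Rational(-3031458, 868397)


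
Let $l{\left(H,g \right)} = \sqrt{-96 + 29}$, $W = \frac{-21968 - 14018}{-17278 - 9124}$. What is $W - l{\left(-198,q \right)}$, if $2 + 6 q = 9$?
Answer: $\frac{17993}{13201} - i \sqrt{67} \approx 1.363 - 8.1853 i$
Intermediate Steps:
$q = \frac{7}{6}$ ($q = - \frac{1}{3} + \frac{1}{6} \cdot 9 = - \frac{1}{3} + \frac{3}{2} = \frac{7}{6} \approx 1.1667$)
$W = \frac{17993}{13201}$ ($W = \frac{-21968 - 14018}{-26402} = \left(-21968 - 14018\right) \left(- \frac{1}{26402}\right) = \left(-35986\right) \left(- \frac{1}{26402}\right) = \frac{17993}{13201} \approx 1.363$)
$l{\left(H,g \right)} = i \sqrt{67}$ ($l{\left(H,g \right)} = \sqrt{-67} = i \sqrt{67}$)
$W - l{\left(-198,q \right)} = \frac{17993}{13201} - i \sqrt{67}$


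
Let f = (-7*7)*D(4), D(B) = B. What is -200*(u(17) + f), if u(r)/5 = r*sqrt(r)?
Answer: 39200 - 17000*sqrt(17) ≈ -30893.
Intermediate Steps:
u(r) = 5*r**(3/2) (u(r) = 5*(r*sqrt(r)) = 5*r**(3/2))
f = -196 (f = -7*7*4 = -49*4 = -196)
-200*(u(17) + f) = -200*(5*17**(3/2) - 196) = -200*(5*(17*sqrt(17)) - 196) = -200*(85*sqrt(17) - 196) = -200*(-196 + 85*sqrt(17)) = 39200 - 17000*sqrt(17)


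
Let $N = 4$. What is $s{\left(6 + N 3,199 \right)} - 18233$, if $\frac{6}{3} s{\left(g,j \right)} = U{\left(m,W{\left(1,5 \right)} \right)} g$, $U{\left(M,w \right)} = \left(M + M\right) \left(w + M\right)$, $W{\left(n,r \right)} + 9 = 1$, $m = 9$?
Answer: $-18071$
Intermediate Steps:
$W{\left(n,r \right)} = -8$ ($W{\left(n,r \right)} = -9 + 1 = -8$)
$U{\left(M,w \right)} = 2 M \left(M + w\right)$
$s{\left(g,j \right)} = 9 g$ ($s{\left(g,j \right)} = \frac{2 \cdot 9 \left(9 - 8\right) g}{2} = \frac{2 \cdot 9 \cdot 1 g}{2} = \frac{18 g}{2} = 9 g$)
$s{\left(6 + N 3,199 \right)} - 18233 = 9 \left(6 + 4 \cdot 3\right) - 18233 = 9 \left(6 + 12\right) - 18233 = 9 \cdot 18 - 18233 = 162 - 18233 = -18071$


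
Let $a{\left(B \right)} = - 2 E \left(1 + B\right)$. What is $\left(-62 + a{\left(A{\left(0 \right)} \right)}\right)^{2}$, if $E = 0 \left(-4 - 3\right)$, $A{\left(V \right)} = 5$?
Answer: $3844$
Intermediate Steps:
$E = 0$ ($E = 0 \left(-7\right) = 0$)
$a{\left(B \right)} = 0$ ($a{\left(B \right)} = - 2 \cdot 0 \left(1 + B\right) = \left(-2\right) 0 = 0$)
$\left(-62 + a{\left(A{\left(0 \right)} \right)}\right)^{2} = \left(-62 + 0\right)^{2} = \left(-62\right)^{2} = 3844$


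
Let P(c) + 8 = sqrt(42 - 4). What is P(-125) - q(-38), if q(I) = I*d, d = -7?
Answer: -274 + sqrt(38) ≈ -267.84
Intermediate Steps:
P(c) = -8 + sqrt(38) (P(c) = -8 + sqrt(42 - 4) = -8 + sqrt(38))
q(I) = -7*I (q(I) = I*(-7) = -7*I)
P(-125) - q(-38) = (-8 + sqrt(38)) - (-7)*(-38) = (-8 + sqrt(38)) - 1*266 = (-8 + sqrt(38)) - 266 = -274 + sqrt(38)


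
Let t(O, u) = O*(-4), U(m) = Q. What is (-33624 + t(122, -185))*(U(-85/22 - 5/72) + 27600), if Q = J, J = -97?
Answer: -938182336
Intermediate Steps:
Q = -97
U(m) = -97
t(O, u) = -4*O
(-33624 + t(122, -185))*(U(-85/22 - 5/72) + 27600) = (-33624 - 4*122)*(-97 + 27600) = (-33624 - 488)*27503 = -34112*27503 = -938182336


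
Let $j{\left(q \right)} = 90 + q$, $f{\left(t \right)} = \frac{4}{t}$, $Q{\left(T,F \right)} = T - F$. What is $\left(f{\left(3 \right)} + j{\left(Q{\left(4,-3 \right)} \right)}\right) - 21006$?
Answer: $- \frac{62723}{3} \approx -20908.0$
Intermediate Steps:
$\left(f{\left(3 \right)} + j{\left(Q{\left(4,-3 \right)} \right)}\right) - 21006 = \left(\frac{4}{3} + \left(90 + \left(4 - -3\right)\right)\right) - 21006 = \left(4 \cdot \frac{1}{3} + \left(90 + \left(4 + 3\right)\right)\right) - 21006 = \left(\frac{4}{3} + \left(90 + 7\right)\right) - 21006 = \left(\frac{4}{3} + 97\right) - 21006 = \frac{295}{3} - 21006 = - \frac{62723}{3}$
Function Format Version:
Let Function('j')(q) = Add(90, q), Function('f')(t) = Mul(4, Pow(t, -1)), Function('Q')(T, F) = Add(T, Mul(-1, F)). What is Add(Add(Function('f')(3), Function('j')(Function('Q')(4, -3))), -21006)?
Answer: Rational(-62723, 3) ≈ -20908.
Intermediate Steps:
Add(Add(Function('f')(3), Function('j')(Function('Q')(4, -3))), -21006) = Add(Add(Mul(4, Pow(3, -1)), Add(90, Add(4, Mul(-1, -3)))), -21006) = Add(Add(Mul(4, Rational(1, 3)), Add(90, Add(4, 3))), -21006) = Add(Add(Rational(4, 3), Add(90, 7)), -21006) = Add(Add(Rational(4, 3), 97), -21006) = Add(Rational(295, 3), -21006) = Rational(-62723, 3)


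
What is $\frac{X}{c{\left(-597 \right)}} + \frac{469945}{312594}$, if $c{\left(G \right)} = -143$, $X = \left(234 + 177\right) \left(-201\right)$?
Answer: $\frac{25890905069}{44700942} \approx 579.2$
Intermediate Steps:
$X = -82611$ ($X = 411 \left(-201\right) = -82611$)
$\frac{X}{c{\left(-597 \right)}} + \frac{469945}{312594} = - \frac{82611}{-143} + \frac{469945}{312594} = \left(-82611\right) \left(- \frac{1}{143}\right) + 469945 \cdot \frac{1}{312594} = \frac{82611}{143} + \frac{469945}{312594} = \frac{25890905069}{44700942}$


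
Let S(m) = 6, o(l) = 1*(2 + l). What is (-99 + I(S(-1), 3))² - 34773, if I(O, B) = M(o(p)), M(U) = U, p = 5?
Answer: -26309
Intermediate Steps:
o(l) = 2 + l
I(O, B) = 7 (I(O, B) = 2 + 5 = 7)
(-99 + I(S(-1), 3))² - 34773 = (-99 + 7)² - 34773 = (-92)² - 34773 = 8464 - 34773 = -26309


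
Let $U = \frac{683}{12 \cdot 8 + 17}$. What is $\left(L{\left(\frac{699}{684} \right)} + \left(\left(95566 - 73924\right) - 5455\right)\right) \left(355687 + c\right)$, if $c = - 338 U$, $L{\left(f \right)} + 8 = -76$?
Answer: $\frac{643504495031}{113} \approx 5.6947 \cdot 10^{9}$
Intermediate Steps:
$L{\left(f \right)} = -84$ ($L{\left(f \right)} = -8 - 76 = -84$)
$U = \frac{683}{113}$ ($U = \frac{683}{96 + 17} = \frac{683}{113} \approx 6.0443$)
$c = - \frac{230854}{113}$ ($c = \left(-338\right) \frac{683}{113} = - \frac{230854}{113} \approx -2043.0$)
$\left(L{\left(\frac{699}{684} \right)} + \left(\left(95566 - 73924\right) - 5455\right)\right) \left(355687 + c\right) = \left(-84 + \left(\left(95566 - 73924\right) - 5455\right)\right) \left(355687 - \frac{230854}{113}\right) = \left(-84 + \left(21642 - 5455\right)\right) \frac{39961777}{113} = \left(-84 + 16187\right) \frac{39961777}{113} = 16103 \cdot \frac{39961777}{113} = \frac{643504495031}{113}$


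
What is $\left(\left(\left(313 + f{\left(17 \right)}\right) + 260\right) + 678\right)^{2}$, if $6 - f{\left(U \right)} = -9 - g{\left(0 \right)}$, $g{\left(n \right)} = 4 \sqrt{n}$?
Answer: $1602756$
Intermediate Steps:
$f{\left(U \right)} = 15$ ($f{\left(U \right)} = 6 - \left(-9 - 4 \sqrt{0}\right) = 6 - \left(-9 - 4 \cdot 0\right) = 6 - \left(-9 - 0\right) = 6 - \left(-9 + 0\right) = 6 - -9 = 6 + 9 = 15$)
$\left(\left(\left(313 + f{\left(17 \right)}\right) + 260\right) + 678\right)^{2} = \left(\left(\left(313 + 15\right) + 260\right) + 678\right)^{2} = \left(\left(328 + 260\right) + 678\right)^{2} = \left(588 + 678\right)^{2} = 1266^{2} = 1602756$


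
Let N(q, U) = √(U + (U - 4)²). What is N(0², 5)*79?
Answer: 79*√6 ≈ 193.51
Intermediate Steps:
N(q, U) = √(U + (-4 + U)²)
N(0², 5)*79 = √(5 + (-4 + 5)²)*79 = √(5 + 1²)*79 = √(5 + 1)*79 = √6*79 = 79*√6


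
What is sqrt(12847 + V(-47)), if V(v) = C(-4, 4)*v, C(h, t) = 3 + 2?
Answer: 2*sqrt(3153) ≈ 112.30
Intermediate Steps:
C(h, t) = 5
V(v) = 5*v
sqrt(12847 + V(-47)) = sqrt(12847 + 5*(-47)) = sqrt(12847 - 235) = sqrt(12612) = 2*sqrt(3153)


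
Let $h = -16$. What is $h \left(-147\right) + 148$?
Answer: $2500$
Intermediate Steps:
$h \left(-147\right) + 148 = \left(-16\right) \left(-147\right) + 148 = 2352 + 148 = 2500$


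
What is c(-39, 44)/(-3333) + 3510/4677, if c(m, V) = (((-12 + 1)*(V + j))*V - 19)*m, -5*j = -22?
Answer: -2369259191/8660245 ≈ -273.58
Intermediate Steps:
j = 22/5 (j = -1/5*(-22) = 22/5 ≈ 4.4000)
c(m, V) = m*(-19 + V*(-242/5 - 11*V)) (c(m, V) = (((-12 + 1)*(V + 22/5))*V - 19)*m = ((-11*(22/5 + V))*V - 19)*m = ((-242/5 - 11*V)*V - 19)*m = (V*(-242/5 - 11*V) - 19)*m = (-19 + V*(-242/5 - 11*V))*m = m*(-19 + V*(-242/5 - 11*V)))
c(-39, 44)/(-3333) + 3510/4677 = -1/5*(-39)*(95 + 55*44**2 + 242*44)/(-3333) + 3510/4677 = -1/5*(-39)*(95 + 55*1936 + 10648)*(-1/3333) + 3510*(1/4677) = -1/5*(-39)*(95 + 106480 + 10648)*(-1/3333) + 1170/1559 = -1/5*(-39)*117223*(-1/3333) + 1170/1559 = (4571697/5)*(-1/3333) + 1170/1559 = -1523899/5555 + 1170/1559 = -2369259191/8660245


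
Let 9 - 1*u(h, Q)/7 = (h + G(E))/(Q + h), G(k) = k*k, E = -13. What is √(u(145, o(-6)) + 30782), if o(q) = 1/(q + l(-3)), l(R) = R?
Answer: √3276470987/326 ≈ 175.58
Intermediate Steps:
G(k) = k²
o(q) = 1/(-3 + q) (o(q) = 1/(q - 3) = 1/(-3 + q))
u(h, Q) = 63 - 7*(169 + h)/(Q + h) (u(h, Q) = 63 - 7*(h + (-13)²)/(Q + h) = 63 - 7*(h + 169)/(Q + h) = 63 - 7*(169 + h)/(Q + h))
√(u(145, o(-6)) + 30782) = √(7*(-169 + 8*145 + 9/(-3 - 6))/(1/(-3 - 6) + 145) + 30782) = √(7*(-169 + 1160 + 9/(-9))/(1/(-9) + 145) + 30782) = √(7*(-169 + 1160 + 9*(-⅑))/(-⅑ + 145) + 30782) = √(7*(-169 + 1160 - 1)/(1304/9) + 30782) = √(7*(9/1304)*990 + 30782) = √(31185/652 + 30782) = √(20101049/652) = √3276470987/326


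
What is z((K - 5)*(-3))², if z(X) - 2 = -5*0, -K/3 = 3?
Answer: 4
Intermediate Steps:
K = -9 (K = -3*3 = -9)
z(X) = 2 (z(X) = 2 - 5*0 = 2 + 0 = 2)
z((K - 5)*(-3))² = 2² = 4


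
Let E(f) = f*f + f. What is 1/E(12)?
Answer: 1/156 ≈ 0.0064103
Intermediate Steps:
E(f) = f + f**2 (E(f) = f**2 + f = f + f**2)
1/E(12) = 1/(12*(1 + 12)) = 1/(12*13) = 1/156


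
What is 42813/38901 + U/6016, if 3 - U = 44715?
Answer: -61740771/9751184 ≈ -6.3316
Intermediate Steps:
U = -44712 (U = 3 - 1*44715 = 3 - 44715 = -44712)
42813/38901 + U/6016 = 42813/38901 - 44712/6016 = 42813*(1/38901) - 44712*1/6016 = 14271/12967 - 5589/752 = -61740771/9751184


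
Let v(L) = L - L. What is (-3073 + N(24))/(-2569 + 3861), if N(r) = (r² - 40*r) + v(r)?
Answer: -3457/1292 ≈ -2.6757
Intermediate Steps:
v(L) = 0
N(r) = r² - 40*r (N(r) = (r² - 40*r) + 0 = r² - 40*r)
(-3073 + N(24))/(-2569 + 3861) = (-3073 + 24*(-40 + 24))/(-2569 + 3861) = (-3073 + 24*(-16))/1292 = (-3073 - 384)*(1/1292) = -3457*1/1292 = -3457/1292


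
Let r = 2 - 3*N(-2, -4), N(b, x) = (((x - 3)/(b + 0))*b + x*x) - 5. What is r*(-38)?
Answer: 380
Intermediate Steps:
N(b, x) = -8 + x + x**2 (N(b, x) = (((-3 + x)/b)*b + x**2) - 5 = ((-3 + x) + x**2) - 5 = (-3 + x + x**2) - 5 = -8 + x + x**2)
r = -10 (r = 2 - 3*(-8 - 4 + (-4)**2) = 2 - 3*(-8 - 4 + 16) = 2 - 3*4 = 2 - 12 = -10)
r*(-38) = -10*(-38) = 380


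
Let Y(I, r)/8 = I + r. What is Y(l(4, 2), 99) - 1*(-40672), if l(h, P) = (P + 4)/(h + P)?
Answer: 41472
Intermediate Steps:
l(h, P) = (4 + P)/(P + h)
Y(I, r) = 8*I + 8*r (Y(I, r) = 8*(I + r) = 8*I + 8*r)
Y(l(4, 2), 99) - 1*(-40672) = (8*((4 + 2)/(2 + 4)) + 8*99) - 1*(-40672) = (8*(6/6) + 792) + 40672 = (8*((⅙)*6) + 792) + 40672 = (8*1 + 792) + 40672 = (8 + 792) + 40672 = 800 + 40672 = 41472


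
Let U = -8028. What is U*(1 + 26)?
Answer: -216756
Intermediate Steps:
U*(1 + 26) = -8028*(1 + 26) = -8028*27 = -216756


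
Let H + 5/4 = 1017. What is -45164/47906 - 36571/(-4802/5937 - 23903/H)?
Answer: 21117282033565513/14064218808410 ≈ 1501.5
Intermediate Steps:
H = 4063/4 (H = -5/4 + 1017 = 4063/4 ≈ 1015.8)
-45164/47906 - 36571/(-4802/5937 - 23903/H) = -45164/47906 - 36571/(-4802/5937 - 23903/4063/4) = -45164*1/47906 - 36571/(-4802*1/5937 - 23903*4/4063) = -22582/23953 - 36571/(-4802/5937 - 95612/4063) = -22582/23953 - 36571/(-587158970/24122031) = -22582/23953 - 36571*(-24122031/587158970) = -22582/23953 + 882166795701/587158970 = 21117282033565513/14064218808410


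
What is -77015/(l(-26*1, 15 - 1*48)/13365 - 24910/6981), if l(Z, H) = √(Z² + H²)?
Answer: 53160872199183713250/2463046043210563 + 1114723213287255*√1765/2463046043210563 ≈ 21602.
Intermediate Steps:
l(Z, H) = √(H² + Z²)
-77015/(l(-26*1, 15 - 1*48)/13365 - 24910/6981) = -77015/(√((15 - 1*48)² + (-26*1)²)/13365 - 24910/6981) = -77015/(√((15 - 48)² + (-26)²)*(1/13365) - 24910*1/6981) = -77015/(√((-33)² + 676)*(1/13365) - 24910/6981) = -77015/(√(1089 + 676)*(1/13365) - 24910/6981) = -77015/(√1765*(1/13365) - 24910/6981) = -77015/(√1765/13365 - 24910/6981) = -77015/(-24910/6981 + √1765/13365)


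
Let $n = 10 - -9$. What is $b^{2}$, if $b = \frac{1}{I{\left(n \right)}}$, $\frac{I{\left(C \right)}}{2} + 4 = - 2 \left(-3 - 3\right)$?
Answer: $\frac{1}{256} \approx 0.0039063$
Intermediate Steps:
$n = 19$ ($n = 10 + 9 = 19$)
$I{\left(C \right)} = 16$ ($I{\left(C \right)} = -8 + 2 \left(- 2 \left(-3 - 3\right)\right) = -8 + 2 \left(\left(-2\right) \left(-6\right)\right) = -8 + 2 \cdot 12 = -8 + 24 = 16$)
$b = \frac{1}{16} \approx 0.0625$
$b^{2} = \left(\frac{1}{16}\right)^{2} = \frac{1}{256}$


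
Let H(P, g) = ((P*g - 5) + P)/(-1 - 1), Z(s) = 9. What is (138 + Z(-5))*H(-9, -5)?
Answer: -4557/2 ≈ -2278.5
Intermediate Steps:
H(P, g) = 5/2 - P/2 - P*g/2 (H(P, g) = ((-5 + P*g) + P)/(-2) = (-5 + P + P*g)*(-½) = 5/2 - P/2 - P*g/2)
(138 + Z(-5))*H(-9, -5) = (138 + 9)*(5/2 - ½*(-9) - ½*(-9)*(-5)) = 147*(5/2 + 9/2 - 45/2) = 147*(-31/2) = -4557/2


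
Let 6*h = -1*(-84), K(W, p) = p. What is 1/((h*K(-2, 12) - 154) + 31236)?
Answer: 1/31250 ≈ 3.2000e-5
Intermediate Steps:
h = 14 (h = (-1*(-84))/6 = (1/6)*84 = 14)
1/((h*K(-2, 12) - 154) + 31236) = 1/((14*12 - 154) + 31236) = 1/((168 - 154) + 31236) = 1/(14 + 31236) = 1/31250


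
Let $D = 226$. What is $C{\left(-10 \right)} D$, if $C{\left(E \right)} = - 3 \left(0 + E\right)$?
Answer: $6780$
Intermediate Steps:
$C{\left(E \right)} = - 3 E$
$C{\left(-10 \right)} D = \left(-3\right) \left(-10\right) 226 = 30 \cdot 226 = 6780$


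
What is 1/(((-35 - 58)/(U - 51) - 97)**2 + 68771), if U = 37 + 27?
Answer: 169/13455615 ≈ 1.2560e-5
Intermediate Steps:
U = 64
1/(((-35 - 58)/(U - 51) - 97)**2 + 68771) = 1/(((-35 - 58)/(64 - 51) - 97)**2 + 68771) = 1/((-93/13 - 97)**2 + 68771) = 1/((-1354/13)**2 + 68771) = 1/(1833316/169 + 68771) = 1/(13455615/169) = 169/13455615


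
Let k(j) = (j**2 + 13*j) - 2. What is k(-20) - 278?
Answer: -140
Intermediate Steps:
k(j) = -2 + j**2 + 13*j
k(-20) - 278 = (-2 + (-20)**2 + 13*(-20)) - 278 = (-2 + 400 - 260) - 278 = 138 - 278 = -140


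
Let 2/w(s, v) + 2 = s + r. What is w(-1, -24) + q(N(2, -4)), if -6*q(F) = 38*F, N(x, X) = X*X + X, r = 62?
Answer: -4482/59 ≈ -75.966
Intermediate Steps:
N(x, X) = X + X² (N(x, X) = X² + X = X + X²)
w(s, v) = 2/(60 + s) (w(s, v) = 2/(-2 + (s + 62)) = 2/(-2 + (62 + s)) = 2/(60 + s))
q(F) = -19*F/3
w(-1, -24) + q(N(2, -4)) = 2/(60 - 1) - (-76)*(1 - 4)/3 = 2/59 - (-76)*(-3)/3 = 2*(1/59) - 19/3*12 = 2/59 - 76 = -4482/59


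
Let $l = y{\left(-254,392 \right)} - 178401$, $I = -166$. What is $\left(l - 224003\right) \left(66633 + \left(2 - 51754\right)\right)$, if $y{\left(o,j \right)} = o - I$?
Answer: $-5989483452$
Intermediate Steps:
$y{\left(o,j \right)} = 166 + o$ ($y{\left(o,j \right)} = o - -166 = o + 166 = 166 + o$)
$l = -178489$ ($l = \left(166 - 254\right) - 178401 = -88 - 178401 = -178489$)
$\left(l - 224003\right) \left(66633 + \left(2 - 51754\right)\right) = \left(-178489 - 224003\right) \left(66633 + \left(2 - 51754\right)\right) = - 402492 \left(66633 + \left(2 - 51754\right)\right) = - 402492 \left(66633 - 51752\right) = \left(-402492\right) 14881 = -5989483452$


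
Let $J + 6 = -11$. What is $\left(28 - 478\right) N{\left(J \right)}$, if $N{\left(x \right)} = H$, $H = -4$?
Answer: $1800$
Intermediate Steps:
$J = -17$ ($J = -6 - 11 = -17$)
$N{\left(x \right)} = -4$
$\left(28 - 478\right) N{\left(J \right)} = \left(28 - 478\right) \left(-4\right) = \left(-450\right) \left(-4\right) = 1800$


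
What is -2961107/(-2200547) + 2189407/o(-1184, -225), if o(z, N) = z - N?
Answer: -4815053304016/2110324573 ≈ -2281.7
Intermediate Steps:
-2961107/(-2200547) + 2189407/o(-1184, -225) = -2961107/(-2200547) + 2189407/(-1184 - 1*(-225)) = -2961107*(-1/2200547) + 2189407/(-1184 + 225) = 2961107/2200547 + 2189407/(-959) = 2961107/2200547 + 2189407*(-1/959) = 2961107/2200547 - 2189407/959 = -4815053304016/2110324573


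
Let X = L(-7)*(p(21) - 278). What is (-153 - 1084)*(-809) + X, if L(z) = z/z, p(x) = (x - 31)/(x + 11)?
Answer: 16007275/16 ≈ 1.0005e+6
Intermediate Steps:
p(x) = (-31 + x)/(11 + x)
L(z) = 1
X = -4453/16 (X = 1*((-31 + 21)/(11 + 21) - 278) = 1*(-10/32 - 278) = 1*((1/32)*(-10) - 278) = 1*(-5/16 - 278) = 1*(-4453/16) = -4453/16 ≈ -278.31)
(-153 - 1084)*(-809) + X = (-153 - 1084)*(-809) - 4453/16 = -1237*(-809) - 4453/16 = 1000733 - 4453/16 = 16007275/16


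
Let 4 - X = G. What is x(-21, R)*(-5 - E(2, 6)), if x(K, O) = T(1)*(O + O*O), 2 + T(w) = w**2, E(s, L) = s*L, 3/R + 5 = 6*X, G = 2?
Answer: 510/49 ≈ 10.408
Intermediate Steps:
X = 2 (X = 4 - 1*2 = 4 - 2 = 2)
R = 3/7 (R = 3/(-5 + 6*2) = 3/(-5 + 12) = 3/7 ≈ 0.42857)
E(s, L) = L*s
T(w) = -2 + w**2
x(K, O) = -O - O**2 (x(K, O) = (-2 + 1**2)*(O + O*O) = (-2 + 1)*(O + O**2) = -(O + O**2) = -O - O**2)
x(-21, R)*(-5 - E(2, 6)) = (-1*3/7*(1 + 3/7))*(-5 - 6*2) = (-1*3/7*10/7)*(-5 - 1*12) = -30*(-5 - 12)/49 = -30/49*(-17) = 510/49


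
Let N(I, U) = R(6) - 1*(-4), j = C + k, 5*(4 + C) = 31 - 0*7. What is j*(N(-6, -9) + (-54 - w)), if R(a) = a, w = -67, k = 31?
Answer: 3818/5 ≈ 763.60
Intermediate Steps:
C = 11/5 (C = -4 + (31 - 0*7)/5 = -4 + (31 - 1*0)/5 = -4 + (31 + 0)/5 = -4 + (1/5)*31 = -4 + 31/5 = 11/5 ≈ 2.2000)
j = 166/5 (j = 11/5 + 31 = 166/5 ≈ 33.200)
N(I, U) = 10 (N(I, U) = 6 - 1*(-4) = 6 + 4 = 10)
j*(N(-6, -9) + (-54 - w)) = 166*(10 + (-54 - 1*(-67)))/5 = 166*(10 + (-54 + 67))/5 = 166*(10 + 13)/5 = (166/5)*23 = 3818/5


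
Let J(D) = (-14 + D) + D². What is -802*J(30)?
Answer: -734632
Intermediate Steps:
J(D) = -14 + D + D²
-802*J(30) = -802*(-14 + 30 + 30²) = -802*(-14 + 30 + 900) = -802*916 = -734632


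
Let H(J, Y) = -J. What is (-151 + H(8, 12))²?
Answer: 25281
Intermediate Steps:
(-151 + H(8, 12))² = (-151 - 1*8)² = (-151 - 8)² = (-159)² = 25281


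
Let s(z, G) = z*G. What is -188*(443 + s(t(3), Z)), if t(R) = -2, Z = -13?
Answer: -88172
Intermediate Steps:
s(z, G) = G*z
-188*(443 + s(t(3), Z)) = -188*(443 - 13*(-2)) = -188*(443 + 26) = -188*469 = -88172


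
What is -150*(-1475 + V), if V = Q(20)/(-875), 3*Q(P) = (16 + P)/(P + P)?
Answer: 38718759/175 ≈ 2.2125e+5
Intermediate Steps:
Q(P) = (16 + P)/(6*P) (Q(P) = ((16 + P)/(P + P))/3 = ((16 + P)/((2*P)))/3 = ((16 + P)*(1/(2*P)))/3 = ((16 + P)/(2*P))/3 = (16 + P)/(6*P))
V = -3/8750 (V = ((⅙)*(16 + 20)/20)/(-875) = ((⅙)*(1/20)*36)*(-1/875) = (3/10)*(-1/875) = -3/8750 ≈ -0.00034286)
-150*(-1475 + V) = -150*(-1475 - 3/8750) = -150*(-12906253/8750) = 38718759/175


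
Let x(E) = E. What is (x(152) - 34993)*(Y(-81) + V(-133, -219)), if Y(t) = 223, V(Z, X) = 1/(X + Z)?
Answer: -2734844295/352 ≈ -7.7694e+6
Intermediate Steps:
(x(152) - 34993)*(Y(-81) + V(-133, -219)) = (152 - 34993)*(223 + 1/(-219 - 133)) = -34841*(223 + 1/(-352)) = -34841*(223 - 1/352) = -34841*78495/352 = -2734844295/352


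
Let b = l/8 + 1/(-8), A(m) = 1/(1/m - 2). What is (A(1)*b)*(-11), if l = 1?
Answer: 0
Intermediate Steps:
A(m) = 1/(-2 + 1/m) (A(m) = 1/(1/m - 2) = 1/(-2 + 1/m))
b = 0 (b = 1/8 + 1/(-8) = 1*(⅛) + 1*(-⅛) = ⅛ - ⅛ = 0)
(A(1)*b)*(-11) = (-1*1/(-1 + 2*1)*0)*(-11) = (-1*1/(-1 + 2)*0)*(-11) = (-1*1/1*0)*(-11) = (-1*1*1*0)*(-11) = -1*0*(-11) = 0*(-11) = 0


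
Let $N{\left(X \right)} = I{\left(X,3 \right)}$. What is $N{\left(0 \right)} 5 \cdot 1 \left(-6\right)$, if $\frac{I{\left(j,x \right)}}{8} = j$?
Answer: $0$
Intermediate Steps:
$I{\left(j,x \right)} = 8 j$
$N{\left(X \right)} = 8 X$
$N{\left(0 \right)} 5 \cdot 1 \left(-6\right) = 8 \cdot 0 \cdot 5 \cdot 1 \left(-6\right) = 0 \cdot 5 \left(-6\right) = 0 \left(-30\right) = 0$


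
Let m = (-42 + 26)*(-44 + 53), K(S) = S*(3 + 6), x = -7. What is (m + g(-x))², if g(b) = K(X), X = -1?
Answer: 23409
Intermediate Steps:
K(S) = 9*S (K(S) = S*9 = 9*S)
m = -144 (m = -16*9 = -144)
g(b) = -9 (g(b) = 9*(-1) = -9)
(m + g(-x))² = (-144 - 9)² = (-153)² = 23409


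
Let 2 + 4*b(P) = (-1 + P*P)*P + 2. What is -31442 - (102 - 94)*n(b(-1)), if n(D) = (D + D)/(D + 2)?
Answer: -31442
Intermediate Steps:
b(P) = P*(-1 + P²)/4 (b(P) = -½ + ((-1 + P*P)*P + 2)/4 = -½ + ((-1 + P²)*P + 2)/4 = -½ + (P*(-1 + P²) + 2)/4 = -½ + (2 + P*(-1 + P²))/4 = -½ + (½ + P*(-1 + P²)/4) = P*(-1 + P²)/4)
n(D) = 2*D/(2 + D) (n(D) = (2*D)/(2 + D) = 2*D/(2 + D))
-31442 - (102 - 94)*n(b(-1)) = -31442 - (102 - 94)*2*((¼)*(-1)*(-1 + (-1)²))/(2 + (¼)*(-1)*(-1 + (-1)²)) = -31442 - 8*2*((¼)*(-1)*(-1 + 1))/(2 + (¼)*(-1)*(-1 + 1)) = -31442 - 8*2*((¼)*(-1)*0)/(2 + (¼)*(-1)*0) = -31442 - 8*2*0/(2 + 0) = -31442 - 8*2*0/2 = -31442 - 8*2*0*(½) = -31442 - 8*0 = -31442 - 1*0 = -31442 + 0 = -31442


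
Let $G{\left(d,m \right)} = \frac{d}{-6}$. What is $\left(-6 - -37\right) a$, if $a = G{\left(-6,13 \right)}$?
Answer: $31$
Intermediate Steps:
$G{\left(d,m \right)} = - \frac{d}{6}$ ($G{\left(d,m \right)} = d \left(- \frac{1}{6}\right) = - \frac{d}{6}$)
$a = 1$ ($a = \left(- \frac{1}{6}\right) \left(-6\right) = 1$)
$\left(-6 - -37\right) a = \left(-6 - -37\right) 1 = \left(-6 + \left(-12 + 49\right)\right) 1 = \left(-6 + 37\right) 1 = 31 \cdot 1 = 31$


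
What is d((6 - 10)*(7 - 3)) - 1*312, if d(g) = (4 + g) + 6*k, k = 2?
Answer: -312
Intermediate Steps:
d(g) = 16 + g (d(g) = (4 + g) + 6*2 = (4 + g) + 12 = 16 + g)
d((6 - 10)*(7 - 3)) - 1*312 = (16 + (6 - 10)*(7 - 3)) - 1*312 = (16 - 4*4) - 312 = (16 - 16) - 312 = 0 - 312 = -312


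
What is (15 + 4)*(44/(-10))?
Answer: -418/5 ≈ -83.600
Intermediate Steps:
(15 + 4)*(44/(-10)) = 19*(44*(-1/10)) = 19*(-22/5) = -418/5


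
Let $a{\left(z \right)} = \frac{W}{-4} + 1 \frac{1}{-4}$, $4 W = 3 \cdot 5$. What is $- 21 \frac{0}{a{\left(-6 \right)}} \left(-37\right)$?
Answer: $0$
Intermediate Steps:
$W = \frac{15}{4}$ ($W = \frac{3 \cdot 5}{4} = \frac{1}{4} \cdot 15 = \frac{15}{4} \approx 3.75$)
$a{\left(z \right)} = - \frac{19}{16}$ ($a{\left(z \right)} = \frac{15}{4 \left(-4\right)} + 1 \frac{1}{-4} = \frac{15}{4} \left(- \frac{1}{4}\right) + 1 \left(- \frac{1}{4}\right) = - \frac{15}{16} - \frac{1}{4} = - \frac{19}{16}$)
$- 21 \frac{0}{a{\left(-6 \right)}} \left(-37\right) = - 21 \frac{0}{- \frac{19}{16}} \left(-37\right) = - 21 \cdot 0 \left(- \frac{16}{19}\right) \left(-37\right) = \left(-21\right) 0 \left(-37\right) = 0 \left(-37\right) = 0$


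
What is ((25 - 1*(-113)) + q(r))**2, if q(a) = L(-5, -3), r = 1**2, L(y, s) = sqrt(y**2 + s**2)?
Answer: (138 + sqrt(34))**2 ≈ 20687.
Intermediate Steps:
L(y, s) = sqrt(s**2 + y**2)
r = 1
q(a) = sqrt(34) (q(a) = sqrt((-3)**2 + (-5)**2) = sqrt(9 + 25) = sqrt(34))
((25 - 1*(-113)) + q(r))**2 = ((25 - 1*(-113)) + sqrt(34))**2 = ((25 + 113) + sqrt(34))**2 = (138 + sqrt(34))**2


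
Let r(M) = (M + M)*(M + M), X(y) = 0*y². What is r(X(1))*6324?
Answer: 0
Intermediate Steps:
X(y) = 0
r(M) = 4*M² (r(M) = (2*M)*(2*M) = 4*M²)
r(X(1))*6324 = (4*0²)*6324 = (4*0)*6324 = 0*6324 = 0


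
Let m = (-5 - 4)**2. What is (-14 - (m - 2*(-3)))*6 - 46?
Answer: -652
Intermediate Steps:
m = 81 (m = (-9)**2 = 81)
(-14 - (m - 2*(-3)))*6 - 46 = (-14 - (81 - 2*(-3)))*6 - 46 = (-14 - (81 + 6))*6 - 46 = (-14 - 1*87)*6 - 46 = (-14 - 87)*6 - 46 = -101*6 - 46 = -606 - 46 = -652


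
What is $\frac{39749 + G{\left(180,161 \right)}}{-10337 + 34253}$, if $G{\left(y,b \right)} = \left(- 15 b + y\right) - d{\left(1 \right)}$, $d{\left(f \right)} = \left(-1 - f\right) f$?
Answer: $\frac{9379}{5979} \approx 1.5687$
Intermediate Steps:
$d{\left(f \right)} = f \left(-1 - f\right)$
$G{\left(y,b \right)} = 2 + y - 15 b$ ($G{\left(y,b \right)} = \left(- 15 b + y\right) - \left(-1\right) 1 \left(1 + 1\right) = \left(y - 15 b\right) - \left(-1\right) 1 \cdot 2 = \left(y - 15 b\right) - -2 = \left(y - 15 b\right) + 2 = 2 + y - 15 b$)
$\frac{39749 + G{\left(180,161 \right)}}{-10337 + 34253} = \frac{39749 + \left(2 + 180 - 2415\right)}{-10337 + 34253} = \frac{39749 + \left(2 + 180 - 2415\right)}{23916} = \left(39749 - 2233\right) \frac{1}{23916} = 37516 \cdot \frac{1}{23916} = \frac{9379}{5979}$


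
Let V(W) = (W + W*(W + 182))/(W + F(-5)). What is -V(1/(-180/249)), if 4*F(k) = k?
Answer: -904451/9480 ≈ -95.406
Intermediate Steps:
F(k) = k/4
V(W) = (W + W*(182 + W))/(-5/4 + W) (V(W) = (W + W*(W + 182))/(W + (¼)*(-5)) = (W + W*(182 + W))/(W - 5/4) = (W + W*(182 + W))/(-5/4 + W))
-V(1/(-180/249)) = -4*(183 + 1/(-180/249))/(((-180/249))*(-5 + 4/((-180/249)))) = -4*(183 + 1/(-180*1/249))/(((-180*1/249))*(-5 + 4/((-180*1/249)))) = -4*(183 + 1/(-60/83))/((-60/83)*(-5 + 4/(-60/83))) = -4*(-83)*(183 - 83/60)/(60*(-5 + 4*(-83/60))) = -4*(-83)*10897/(60*(-5 - 83/15)*60) = -4*(-83)*10897/(60*(-158/15)*60) = -4*(-83)*(-15)*10897/(60*158*60) = -1*904451/9480 = -904451/9480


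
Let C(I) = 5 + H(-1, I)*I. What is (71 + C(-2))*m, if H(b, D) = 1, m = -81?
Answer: -5994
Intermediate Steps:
C(I) = 5 + I (C(I) = 5 + 1*I = 5 + I)
(71 + C(-2))*m = (71 + (5 - 2))*(-81) = (71 + 3)*(-81) = 74*(-81) = -5994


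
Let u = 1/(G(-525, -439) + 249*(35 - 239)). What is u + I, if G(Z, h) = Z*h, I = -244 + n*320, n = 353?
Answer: 20252698165/179679 ≈ 1.1272e+5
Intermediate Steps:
I = 112716 (I = -244 + 353*320 = -244 + 112960 = 112716)
u = 1/179679 (u = 1/(-525*(-439) + 249*(35 - 239)) = 1/(230475 + 249*(-204)) = 1/(230475 - 50796) = 1/179679 ≈ 5.5655e-6)
u + I = 1/179679 + 112716 = 20252698165/179679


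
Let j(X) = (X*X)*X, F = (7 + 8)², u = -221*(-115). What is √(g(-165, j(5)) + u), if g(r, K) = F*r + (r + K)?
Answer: 5*I*√470 ≈ 108.4*I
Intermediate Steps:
u = 25415
F = 225 (F = 15² = 225)
j(X) = X³ (j(X) = X²*X = X³)
g(r, K) = K + 226*r (g(r, K) = 225*r + (r + K) = 225*r + (K + r) = K + 226*r)
√(g(-165, j(5)) + u) = √((5³ + 226*(-165)) + 25415) = √((125 - 37290) + 25415) = √(-37165 + 25415) = √(-11750) = 5*I*√470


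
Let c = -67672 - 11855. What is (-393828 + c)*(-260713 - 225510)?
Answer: 230156088165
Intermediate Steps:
c = -79527
(-393828 + c)*(-260713 - 225510) = (-393828 - 79527)*(-260713 - 225510) = -473355*(-486223) = 230156088165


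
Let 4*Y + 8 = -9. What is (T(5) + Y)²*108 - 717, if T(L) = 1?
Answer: 1695/4 ≈ 423.75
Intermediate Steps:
Y = -17/4 (Y = -2 + (¼)*(-9) = -2 - 9/4 = -17/4 ≈ -4.2500)
(T(5) + Y)²*108 - 717 = (1 - 17/4)²*108 - 717 = (-13/4)²*108 - 717 = (169/16)*108 - 717 = 4563/4 - 717 = 1695/4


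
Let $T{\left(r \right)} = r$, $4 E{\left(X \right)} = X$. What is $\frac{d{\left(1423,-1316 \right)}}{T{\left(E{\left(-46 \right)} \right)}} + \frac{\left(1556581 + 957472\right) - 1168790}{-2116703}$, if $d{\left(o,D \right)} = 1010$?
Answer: $- \frac{4306681109}{48684169} \approx -88.462$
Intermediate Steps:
$E{\left(X \right)} = \frac{X}{4}$
$\frac{d{\left(1423,-1316 \right)}}{T{\left(E{\left(-46 \right)} \right)}} + \frac{\left(1556581 + 957472\right) - 1168790}{-2116703} = \frac{1010}{\frac{1}{4} \left(-46\right)} + \frac{\left(1556581 + 957472\right) - 1168790}{-2116703} = \frac{1010}{- \frac{23}{2}} + \left(2514053 - 1168790\right) \left(- \frac{1}{2116703}\right) = 1010 \left(- \frac{2}{23}\right) + 1345263 \left(- \frac{1}{2116703}\right) = - \frac{2020}{23} - \frac{1345263}{2116703} = - \frac{4306681109}{48684169}$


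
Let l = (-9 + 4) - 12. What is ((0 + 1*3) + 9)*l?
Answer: -204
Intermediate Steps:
l = -17 (l = -5 - 12 = -17)
((0 + 1*3) + 9)*l = ((0 + 1*3) + 9)*(-17) = ((0 + 3) + 9)*(-17) = (3 + 9)*(-17) = 12*(-17) = -204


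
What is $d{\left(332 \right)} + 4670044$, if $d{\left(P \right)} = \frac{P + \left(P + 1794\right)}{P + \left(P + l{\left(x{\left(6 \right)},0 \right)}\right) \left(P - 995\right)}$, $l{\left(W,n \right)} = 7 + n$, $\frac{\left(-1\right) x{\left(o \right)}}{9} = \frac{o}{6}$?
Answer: $\frac{1048074622242}{224425} \approx 4.67 \cdot 10^{6}$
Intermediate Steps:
$x{\left(o \right)} = - \frac{3 o}{2}$ ($x{\left(o \right)} = - 9 \frac{o}{6} = - \frac{3 o}{2}$)
$d{\left(P \right)} = \frac{1794 + 2 P}{P + \left(-995 + P\right) \left(7 + P\right)}$ ($d{\left(P \right)} = \frac{P + \left(P + 1794\right)}{P + \left(P + \left(7 + 0\right)\right) \left(P - 995\right)} = \frac{P + \left(1794 + P\right)}{P + \left(P + 7\right) \left(-995 + P\right)} = \frac{1794 + 2 P}{P + \left(7 + P\right) \left(-995 + P\right)} = \frac{1794 + 2 P}{P + \left(-995 + P\right) \left(7 + P\right)}$)
$d{\left(332 \right)} + 4670044 = \frac{2 \left(897 + 332\right)}{-6965 + 332^{2} - 327684} + 4670044 = 2 \frac{1}{-6965 + 110224 - 327684} \cdot 1229 + 4670044 = 2 \frac{1}{-224425} \cdot 1229 + 4670044 = 2 \left(- \frac{1}{224425}\right) 1229 + 4670044 = - \frac{2458}{224425} + 4670044 = \frac{1048074622242}{224425}$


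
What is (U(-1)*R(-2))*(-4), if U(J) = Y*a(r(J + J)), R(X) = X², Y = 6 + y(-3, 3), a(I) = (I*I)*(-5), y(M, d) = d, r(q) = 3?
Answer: 6480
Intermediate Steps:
a(I) = -5*I² (a(I) = I²*(-5) = -5*I²)
Y = 9 (Y = 6 + 3 = 9)
U(J) = -405 (U(J) = 9*(-5*3²) = 9*(-5*9) = 9*(-45) = -405)
(U(-1)*R(-2))*(-4) = -405*(-2)²*(-4) = -405*4*(-4) = -1620*(-4) = 6480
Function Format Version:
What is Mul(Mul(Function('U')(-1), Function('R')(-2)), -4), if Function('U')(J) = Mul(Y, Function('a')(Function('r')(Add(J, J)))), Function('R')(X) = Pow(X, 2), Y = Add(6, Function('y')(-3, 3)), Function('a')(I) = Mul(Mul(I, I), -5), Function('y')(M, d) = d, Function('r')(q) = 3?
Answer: 6480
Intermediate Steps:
Function('a')(I) = Mul(-5, Pow(I, 2)) (Function('a')(I) = Mul(Pow(I, 2), -5) = Mul(-5, Pow(I, 2)))
Y = 9 (Y = Add(6, 3) = 9)
Function('U')(J) = -405 (Function('U')(J) = Mul(9, Mul(-5, Pow(3, 2))) = Mul(9, Mul(-5, 9)) = Mul(9, -45) = -405)
Mul(Mul(Function('U')(-1), Function('R')(-2)), -4) = Mul(Mul(-405, Pow(-2, 2)), -4) = Mul(Mul(-405, 4), -4) = Mul(-1620, -4) = 6480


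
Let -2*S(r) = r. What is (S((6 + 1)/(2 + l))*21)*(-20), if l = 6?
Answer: 735/4 ≈ 183.75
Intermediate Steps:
S(r) = -r/2
(S((6 + 1)/(2 + l))*21)*(-20) = (-(6 + 1)/(2*(2 + 6))*21)*(-20) = (-7/(2*8)*21)*(-20) = (-½*7/8*21)*(-20) = -7/16*21*(-20) = -147/16*(-20) = 735/4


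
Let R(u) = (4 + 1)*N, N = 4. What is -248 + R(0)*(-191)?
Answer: -4068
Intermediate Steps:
R(u) = 20 (R(u) = (4 + 1)*4 = 5*4 = 20)
-248 + R(0)*(-191) = -248 + 20*(-191) = -248 - 3820 = -4068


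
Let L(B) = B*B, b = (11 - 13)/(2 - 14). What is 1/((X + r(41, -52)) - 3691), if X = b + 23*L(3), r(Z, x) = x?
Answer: -6/21215 ≈ -0.00028282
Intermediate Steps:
b = 1/6 (b = -2/(-12) = -2*(-1/12) = 1/6 ≈ 0.16667)
L(B) = B**2
X = 1243/6 (X = 1/6 + 23*3**2 = 1/6 + 23*9 = 1/6 + 207 = 1243/6 ≈ 207.17)
1/((X + r(41, -52)) - 3691) = 1/((1243/6 - 52) - 3691) = 1/(931/6 - 3691) = 1/(-21215/6) = -6/21215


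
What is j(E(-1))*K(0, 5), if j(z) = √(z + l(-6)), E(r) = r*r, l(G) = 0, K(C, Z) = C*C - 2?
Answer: -2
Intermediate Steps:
K(C, Z) = -2 + C² (K(C, Z) = C² - 2 = -2 + C²)
E(r) = r²
j(z) = √z (j(z) = √(z + 0) = √z)
j(E(-1))*K(0, 5) = √((-1)²)*(-2 + 0²) = √1*(-2 + 0) = 1*(-2) = -2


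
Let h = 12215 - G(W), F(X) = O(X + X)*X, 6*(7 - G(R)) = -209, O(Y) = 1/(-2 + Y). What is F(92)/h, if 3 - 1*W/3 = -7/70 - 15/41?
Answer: 276/6646549 ≈ 4.1525e-5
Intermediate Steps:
W = 4263/410 (W = 9 - 3*(-7/70 - 15/41) = 9 - 3*(-7*1/70 - 15*1/41) = 9 - 3*(-⅒ - 15/41) = 9 - 3*(-191/410) = 9 + 573/410 = 4263/410 ≈ 10.398)
G(R) = 251/6 (G(R) = 7 - ⅙*(-209) = 7 + 209/6 = 251/6)
F(X) = X/(-2 + 2*X) (F(X) = X/(-2 + (X + X)) = X/(-2 + 2*X))
h = 73039/6 (h = 12215 - 1*251/6 = 12215 - 251/6 = 73039/6 ≈ 12173.)
F(92)/h = ((½)*92/(-1 + 92))/(73039/6) = ((½)*92/91)*(6/73039) = ((½)*92*(1/91))*(6/73039) = (46/91)*(6/73039) = 276/6646549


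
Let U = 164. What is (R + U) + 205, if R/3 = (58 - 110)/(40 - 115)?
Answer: 9277/25 ≈ 371.08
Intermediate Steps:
R = 52/25 (R = 3*((58 - 110)/(40 - 115)) = 3*(-52/(-75)) = 3*(-52*(-1/75)) = 3*(52/75) = 52/25 ≈ 2.0800)
(R + U) + 205 = (52/25 + 164) + 205 = 4152/25 + 205 = 9277/25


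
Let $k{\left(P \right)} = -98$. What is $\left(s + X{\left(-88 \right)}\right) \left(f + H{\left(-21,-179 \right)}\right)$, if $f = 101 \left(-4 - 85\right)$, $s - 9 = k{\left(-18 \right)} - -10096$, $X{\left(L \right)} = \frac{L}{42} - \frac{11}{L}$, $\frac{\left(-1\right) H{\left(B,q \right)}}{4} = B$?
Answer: $- \frac{14967924725}{168} \approx -8.9095 \cdot 10^{7}$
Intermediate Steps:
$H{\left(B,q \right)} = - 4 B$
$X{\left(L \right)} = - \frac{11}{L} + \frac{L}{42}$ ($X{\left(L \right)} = L \frac{1}{42} - \frac{11}{L} = \frac{L}{42} - \frac{11}{L} = - \frac{11}{L} + \frac{L}{42}$)
$s = 10007$ ($s = 9 - -9998 = 9 + \left(-98 + 10096\right) = 9 + 9998 = 10007$)
$f = -8989$ ($f = 101 \left(-89\right) = -8989$)
$\left(s + X{\left(-88 \right)}\right) \left(f + H{\left(-21,-179 \right)}\right) = \left(10007 + \left(- \frac{11}{-88} + \frac{1}{42} \left(-88\right)\right)\right) \left(-8989 - -84\right) = \left(10007 - \frac{331}{168}\right) \left(-8989 + 84\right) = \left(10007 + \left(\frac{1}{8} - \frac{44}{21}\right)\right) \left(-8905\right) = \left(10007 - \frac{331}{168}\right) \left(-8905\right) = \frac{1680845}{168} \left(-8905\right) = - \frac{14967924725}{168}$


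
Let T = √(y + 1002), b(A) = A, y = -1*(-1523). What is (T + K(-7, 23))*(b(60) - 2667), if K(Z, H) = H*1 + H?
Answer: -119922 - 13035*√101 ≈ -2.5092e+5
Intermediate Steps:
K(Z, H) = 2*H (K(Z, H) = H + H = 2*H)
y = 1523
T = 5*√101 (T = √(1523 + 1002) = √2525 = 5*√101 ≈ 50.249)
(T + K(-7, 23))*(b(60) - 2667) = (5*√101 + 2*23)*(60 - 2667) = (5*√101 + 46)*(-2607) = (46 + 5*√101)*(-2607) = -119922 - 13035*√101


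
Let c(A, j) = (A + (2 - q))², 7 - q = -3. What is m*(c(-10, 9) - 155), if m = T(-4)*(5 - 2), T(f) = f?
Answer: -2028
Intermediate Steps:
q = 10 (q = 7 - 1*(-3) = 7 + 3 = 10)
m = -12 (m = -4*(5 - 2) = -4*3 = -12)
c(A, j) = (-8 + A)² (c(A, j) = (A + (2 - 1*10))² = (A + (2 - 10))² = (A - 8)² = (-8 + A)²)
m*(c(-10, 9) - 155) = -12*((-8 - 10)² - 155) = -12*((-18)² - 155) = -12*(324 - 155) = -12*169 = -2028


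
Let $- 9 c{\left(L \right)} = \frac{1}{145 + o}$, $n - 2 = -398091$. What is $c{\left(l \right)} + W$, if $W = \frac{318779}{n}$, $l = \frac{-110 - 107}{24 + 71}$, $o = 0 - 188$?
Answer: $- \frac{122969384}{154060443} \approx -0.79819$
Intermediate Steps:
$o = -188$ ($o = 0 - 188 = -188$)
$n = -398089$ ($n = 2 - 398091 = -398089$)
$l = - \frac{217}{95} \approx -2.2842$
$W = - \frac{318779}{398089}$ ($W = \frac{318779}{-398089} = 318779 \left(- \frac{1}{398089}\right) = - \frac{318779}{398089} \approx -0.80077$)
$c{\left(L \right)} = \frac{1}{387}$ ($c{\left(L \right)} = - \frac{1}{9 \left(145 - 188\right)} = - \frac{1}{9 \left(-43\right)} = \left(- \frac{1}{9}\right) \left(- \frac{1}{43}\right) = \frac{1}{387}$)
$c{\left(l \right)} + W = \frac{1}{387} - \frac{318779}{398089} = - \frac{122969384}{154060443}$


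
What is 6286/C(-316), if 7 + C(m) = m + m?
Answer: -6286/639 ≈ -9.8372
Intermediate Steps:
C(m) = -7 + 2*m (C(m) = -7 + (m + m) = -7 + 2*m)
6286/C(-316) = 6286/(-7 + 2*(-316)) = 6286/(-7 - 632) = 6286/(-639) = 6286*(-1/639) = -6286/639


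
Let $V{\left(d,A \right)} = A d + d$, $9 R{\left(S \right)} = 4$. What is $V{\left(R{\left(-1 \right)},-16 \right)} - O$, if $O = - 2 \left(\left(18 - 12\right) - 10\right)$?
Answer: $- \frac{44}{3} \approx -14.667$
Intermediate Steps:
$R{\left(S \right)} = \frac{4}{9}$ ($R{\left(S \right)} = \frac{1}{9} \cdot 4 = \frac{4}{9}$)
$V{\left(d,A \right)} = d + A d$
$O = 8$ ($O = - 2 \left(\left(18 - 12\right) - 10\right) = - 2 \left(6 - 10\right) = \left(-2\right) \left(-4\right) = 8$)
$V{\left(R{\left(-1 \right)},-16 \right)} - O = \frac{4 \left(1 - 16\right)}{9} - 8 = \frac{4}{9} \left(-15\right) - 8 = - \frac{20}{3} - 8 = - \frac{44}{3}$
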